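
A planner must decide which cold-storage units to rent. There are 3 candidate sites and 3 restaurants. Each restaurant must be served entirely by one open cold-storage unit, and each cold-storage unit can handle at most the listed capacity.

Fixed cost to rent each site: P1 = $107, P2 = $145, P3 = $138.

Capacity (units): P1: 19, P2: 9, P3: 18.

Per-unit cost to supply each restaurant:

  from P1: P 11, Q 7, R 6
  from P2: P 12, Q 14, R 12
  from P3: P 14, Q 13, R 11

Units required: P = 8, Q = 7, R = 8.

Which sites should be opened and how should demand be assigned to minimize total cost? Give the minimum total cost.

Minimum total cost: 445

Open {P1, P2}: P→P2 12·8=96, Q→P1 7·7=49, R→P1 6·8=48.
Loads: P1 carries 15/19, P2 carries 8/9. Service 193; fixed 252; total 445.
Next best feasible plan costs 454.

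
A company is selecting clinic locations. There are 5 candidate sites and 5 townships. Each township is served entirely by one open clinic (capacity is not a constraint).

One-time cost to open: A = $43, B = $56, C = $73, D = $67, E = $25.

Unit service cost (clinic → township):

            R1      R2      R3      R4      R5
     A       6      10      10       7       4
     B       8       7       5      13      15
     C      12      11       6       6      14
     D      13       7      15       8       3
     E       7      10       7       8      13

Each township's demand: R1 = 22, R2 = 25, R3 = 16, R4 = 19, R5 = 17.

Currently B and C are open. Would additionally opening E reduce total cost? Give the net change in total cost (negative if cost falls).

Current service cost with {B, C}: 783.
Adding E: each township re-picks its cheapest; new service cost 744, saving 39.
Extra fixed cost: 25. Net change = 25 − 39 = -14.
(Totals: 912 → 898.)

Yes — net change −14 (cost falls by 14).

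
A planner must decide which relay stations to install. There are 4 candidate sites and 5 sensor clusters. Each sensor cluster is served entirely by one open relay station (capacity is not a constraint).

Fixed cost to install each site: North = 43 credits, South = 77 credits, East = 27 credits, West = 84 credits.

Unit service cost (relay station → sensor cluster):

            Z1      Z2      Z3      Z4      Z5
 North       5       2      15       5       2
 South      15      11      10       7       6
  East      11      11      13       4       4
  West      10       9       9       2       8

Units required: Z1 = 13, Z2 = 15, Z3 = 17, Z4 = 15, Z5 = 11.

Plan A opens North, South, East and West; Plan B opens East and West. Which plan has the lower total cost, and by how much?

Plan A: {North, South, East, West}: Z1→North 5·13=65, Z2→North 2·15=30, Z3→West 9·17=153, Z4→West 2·15=30, Z5→North 2·11=22. Service 300; fixed 231; total 531.
Plan B: {East, West}: Z1→West 10·13=130, Z2→West 9·15=135, Z3→West 9·17=153, Z4→West 2·15=30, Z5→East 4·11=44. Service 492; fixed 111; total 603.
Difference: |531 − 603| = 72.

Plan A is cheaper by 72.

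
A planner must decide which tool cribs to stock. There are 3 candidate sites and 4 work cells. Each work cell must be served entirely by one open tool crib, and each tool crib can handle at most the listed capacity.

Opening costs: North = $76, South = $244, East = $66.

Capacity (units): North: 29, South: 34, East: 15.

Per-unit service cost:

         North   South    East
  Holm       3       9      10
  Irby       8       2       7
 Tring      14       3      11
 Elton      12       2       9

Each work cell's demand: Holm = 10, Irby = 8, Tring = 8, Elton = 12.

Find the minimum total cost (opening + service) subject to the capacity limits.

Minimum total cost: 414

Open {North, South}: Holm→North 3·10=30, Irby→South 2·8=16, Tring→South 3·8=24, Elton→South 2·12=24.
Loads: North carries 10/29, South carries 28/34. Service 94; fixed 320; total 414.
Next best feasible plan costs 456.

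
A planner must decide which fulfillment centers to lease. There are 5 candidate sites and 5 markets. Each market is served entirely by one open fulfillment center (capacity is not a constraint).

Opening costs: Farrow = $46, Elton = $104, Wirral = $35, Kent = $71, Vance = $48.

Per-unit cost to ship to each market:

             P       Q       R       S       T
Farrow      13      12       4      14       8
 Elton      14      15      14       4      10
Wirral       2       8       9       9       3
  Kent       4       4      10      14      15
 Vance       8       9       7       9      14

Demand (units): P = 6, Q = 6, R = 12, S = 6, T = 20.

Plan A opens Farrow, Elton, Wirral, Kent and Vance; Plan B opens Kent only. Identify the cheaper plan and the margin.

Plan A is cheaper by 151.

Plan A: {Farrow, Elton, Wirral, Kent, Vance}: P→Wirral 2·6=12, Q→Kent 4·6=24, R→Farrow 4·12=48, S→Elton 4·6=24, T→Wirral 3·20=60. Service 168; fixed 304; total 472.
Plan B: {Kent}: P→Kent 4·6=24, Q→Kent 4·6=24, R→Kent 10·12=120, S→Kent 14·6=84, T→Kent 15·20=300. Service 552; fixed 71; total 623.
Difference: |472 − 623| = 151.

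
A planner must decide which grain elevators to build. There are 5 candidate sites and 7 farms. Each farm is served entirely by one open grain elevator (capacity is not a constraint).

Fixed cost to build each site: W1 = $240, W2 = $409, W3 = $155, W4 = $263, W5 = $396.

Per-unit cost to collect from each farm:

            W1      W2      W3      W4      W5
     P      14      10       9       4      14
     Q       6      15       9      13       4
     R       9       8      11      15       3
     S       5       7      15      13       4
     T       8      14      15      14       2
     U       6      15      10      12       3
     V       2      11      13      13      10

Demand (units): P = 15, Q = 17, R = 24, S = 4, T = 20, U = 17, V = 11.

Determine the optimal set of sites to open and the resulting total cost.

For any fixed open set, each farm goes to its cheapest open site; total = fixed + service.
{W5}: P→W5 14·15=210, Q→W5 4·17=68, R→W5 3·24=72, S→W5 4·4=16, T→W5 2·20=40, U→W5 3·17=51, V→W5 10·11=110. Service 567; fixed 396; total 963.
{W3, W5}: service 492 + fixed 551 = 1043
{W1}: service 832 + fixed 240 = 1072
{W1, W2, W3, W4, W5}: P→W4 4·15=60, Q→W5 4·17=68, R→W5 3·24=72, S→W5 4·4=16, T→W5 2·20=40, U→W5 3·17=51, V→W1 2·11=22. Service 329; fixed 1463; total 1792.
No other subset beats 963.

Open W5 only; minimum total cost 963.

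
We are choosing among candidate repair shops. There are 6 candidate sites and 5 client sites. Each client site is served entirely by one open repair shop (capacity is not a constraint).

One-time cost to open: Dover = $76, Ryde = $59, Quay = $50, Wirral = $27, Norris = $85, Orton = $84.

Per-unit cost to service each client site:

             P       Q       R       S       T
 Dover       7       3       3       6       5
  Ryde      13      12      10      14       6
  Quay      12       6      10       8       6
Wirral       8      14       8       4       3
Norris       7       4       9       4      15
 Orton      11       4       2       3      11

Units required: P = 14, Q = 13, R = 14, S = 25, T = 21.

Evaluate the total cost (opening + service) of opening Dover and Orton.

Each client site is assigned to its cheapest site among the open ones.
{Dover, Orton}: P→Dover 7·14=98, Q→Dover 3·13=39, R→Orton 2·14=28, S→Orton 3·25=75, T→Dover 5·21=105. Service 345; fixed 160; total 505.

Total cost: 505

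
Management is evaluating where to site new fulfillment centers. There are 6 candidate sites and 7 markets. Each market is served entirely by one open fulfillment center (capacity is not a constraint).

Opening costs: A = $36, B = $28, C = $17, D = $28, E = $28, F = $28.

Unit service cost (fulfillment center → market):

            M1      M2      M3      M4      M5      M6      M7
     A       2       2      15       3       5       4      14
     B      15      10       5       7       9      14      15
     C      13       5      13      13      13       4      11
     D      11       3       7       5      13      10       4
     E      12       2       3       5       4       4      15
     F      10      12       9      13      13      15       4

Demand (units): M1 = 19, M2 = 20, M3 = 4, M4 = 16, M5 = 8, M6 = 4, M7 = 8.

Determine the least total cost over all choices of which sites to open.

Minimum total cost: 306

For any fixed open set, each market goes to its cheapest open site; total = fixed + service.
{A, D}: M1→A 2·19=38, M2→A 2·20=40, M3→D 7·4=28, M4→A 3·16=48, M5→A 5·8=40, M6→A 4·4=16, M7→D 4·8=32. Service 242; fixed 64; total 306.
{A, D, E}: service 218 + fixed 92 = 310
{A, E, F}: service 218 + fixed 92 = 310
{A, B, C, D, E, F}: service 218 + fixed 165 = 383
No other subset beats 306.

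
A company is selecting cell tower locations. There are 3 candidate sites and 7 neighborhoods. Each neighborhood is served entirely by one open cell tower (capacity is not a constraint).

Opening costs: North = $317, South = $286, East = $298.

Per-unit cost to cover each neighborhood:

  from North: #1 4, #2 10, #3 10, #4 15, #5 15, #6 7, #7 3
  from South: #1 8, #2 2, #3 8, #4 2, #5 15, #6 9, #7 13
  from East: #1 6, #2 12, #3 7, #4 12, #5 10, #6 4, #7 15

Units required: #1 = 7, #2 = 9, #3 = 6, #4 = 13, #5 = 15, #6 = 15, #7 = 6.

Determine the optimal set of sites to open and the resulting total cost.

Open South only; minimum total cost 872.

For any fixed open set, each neighborhood goes to its cheapest open site; total = fixed + service.
{South}: #1→South 8·7=56, #2→South 2·9=18, #3→South 8·6=48, #4→South 2·13=26, #5→South 15·15=225, #6→South 9·15=135, #7→South 13·6=78. Service 586; fixed 286; total 872.
{East}: #1→East 6·7=42, #2→East 12·9=108, #3→East 7·6=42, #4→East 12·13=156, #5→East 10·15=150, #6→East 4·15=60, #7→East 15·6=90. Service 648; fixed 298; total 946.
{South, East}: #1→East 6·7=42, #2→South 2·9=18, #3→East 7·6=42, #4→South 2·13=26, #5→East 10·15=150, #6→East 4·15=60, #7→South 13·6=78. Service 416; fixed 584; total 1000.
{North, South, East}: service 342 + fixed 901 = 1243
No other subset beats 872.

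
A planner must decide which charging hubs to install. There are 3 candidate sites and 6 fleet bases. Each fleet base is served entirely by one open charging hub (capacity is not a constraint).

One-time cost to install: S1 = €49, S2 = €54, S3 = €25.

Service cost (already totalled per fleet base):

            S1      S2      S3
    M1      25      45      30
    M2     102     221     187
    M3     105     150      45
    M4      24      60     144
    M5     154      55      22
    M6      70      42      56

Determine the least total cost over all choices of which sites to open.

For any fixed open set, each fleet base goes to its cheapest open site; total = fixed + service.
{S1, S3}: M1→S1 25, M2→S1 102, M3→S3 45, M4→S1 24, M5→S3 22, M6→S3 56. Service 274; fixed 74; total 348.
{S1, S2, S3}: service 260 + fixed 128 = 388
{S1, S2}: service 353 + fixed 103 = 456
{S3}: service 484 + fixed 25 = 509
(All 7 nonempty subsets were checked; S1 and S3 is lowest.)

Minimum total cost: 348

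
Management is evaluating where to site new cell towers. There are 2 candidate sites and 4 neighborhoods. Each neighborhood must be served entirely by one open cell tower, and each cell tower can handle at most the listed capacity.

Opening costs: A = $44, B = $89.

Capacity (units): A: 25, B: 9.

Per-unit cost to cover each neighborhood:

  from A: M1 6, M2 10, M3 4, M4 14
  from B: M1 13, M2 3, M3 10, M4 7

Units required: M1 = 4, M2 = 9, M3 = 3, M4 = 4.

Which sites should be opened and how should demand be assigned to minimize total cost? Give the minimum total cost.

Open {A}: M1→A 6·4=24, M2→A 10·9=90, M3→A 4·3=12, M4→A 14·4=56.
Loads: A carries 20/25. Service 182; fixed 44; total 226.
Next best feasible plan costs 252.

Minimum total cost: 226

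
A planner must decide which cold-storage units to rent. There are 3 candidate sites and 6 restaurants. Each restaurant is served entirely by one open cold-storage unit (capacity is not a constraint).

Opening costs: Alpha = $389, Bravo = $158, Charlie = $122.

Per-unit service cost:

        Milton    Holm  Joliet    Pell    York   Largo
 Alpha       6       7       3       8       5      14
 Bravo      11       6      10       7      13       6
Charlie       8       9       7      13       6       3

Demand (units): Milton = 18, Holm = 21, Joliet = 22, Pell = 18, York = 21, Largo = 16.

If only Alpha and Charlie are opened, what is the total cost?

Total cost: 1129

Each restaurant is assigned to its cheapest site among the open ones.
{Alpha, Charlie}: Milton→Alpha 6·18=108, Holm→Alpha 7·21=147, Joliet→Alpha 3·22=66, Pell→Alpha 8·18=144, York→Alpha 5·21=105, Largo→Charlie 3·16=48. Service 618; fixed 511; total 1129.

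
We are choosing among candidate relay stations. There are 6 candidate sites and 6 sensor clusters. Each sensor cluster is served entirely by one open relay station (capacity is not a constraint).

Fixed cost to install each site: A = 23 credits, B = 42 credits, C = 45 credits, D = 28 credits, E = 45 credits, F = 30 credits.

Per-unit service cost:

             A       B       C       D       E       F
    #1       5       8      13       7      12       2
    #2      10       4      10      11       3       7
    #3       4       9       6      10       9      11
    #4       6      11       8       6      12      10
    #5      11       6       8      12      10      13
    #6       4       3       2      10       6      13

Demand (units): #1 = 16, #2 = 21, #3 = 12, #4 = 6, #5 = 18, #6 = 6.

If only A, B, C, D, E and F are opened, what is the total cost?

Each sensor cluster is assigned to its cheapest site among the open ones.
{A, B, C, D, E, F}: #1→F 2·16=32, #2→E 3·21=63, #3→A 4·12=48, #4→A 6·6=36, #5→B 6·18=108, #6→C 2·6=12. Service 299; fixed 213; total 512.

Total cost: 512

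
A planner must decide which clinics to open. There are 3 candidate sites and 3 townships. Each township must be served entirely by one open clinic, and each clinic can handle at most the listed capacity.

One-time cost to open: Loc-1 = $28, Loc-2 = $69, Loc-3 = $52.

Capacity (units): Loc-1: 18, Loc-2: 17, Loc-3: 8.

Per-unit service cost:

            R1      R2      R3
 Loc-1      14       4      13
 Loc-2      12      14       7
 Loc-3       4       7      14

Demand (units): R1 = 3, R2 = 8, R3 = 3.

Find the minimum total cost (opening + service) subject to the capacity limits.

Minimum total cost: 141

Open {Loc-1}: R1→Loc-1 14·3=42, R2→Loc-1 4·8=32, R3→Loc-1 13·3=39.
Loads: Loc-1 carries 14/18. Service 113; fixed 28; total 141.
Next best feasible plan costs 163.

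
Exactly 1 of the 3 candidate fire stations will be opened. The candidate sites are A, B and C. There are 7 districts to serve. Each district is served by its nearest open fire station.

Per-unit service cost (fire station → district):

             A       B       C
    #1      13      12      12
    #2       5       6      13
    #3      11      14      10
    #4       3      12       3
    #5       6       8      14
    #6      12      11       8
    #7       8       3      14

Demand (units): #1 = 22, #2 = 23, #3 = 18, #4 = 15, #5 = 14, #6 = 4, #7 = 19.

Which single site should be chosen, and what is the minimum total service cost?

Choose A only; total service cost 928.

With exactly 1 open, each district uses its cheapest among the chosen.
{A}: #1→A 13·22=286, #2→A 5·23=115, #3→A 11·18=198, #4→A 3·15=45, #5→A 6·14=84, #6→A 12·4=48, #7→A 8·19=152. Service cost 928.
{B}: service cost 1047
{C}: service cost 1282
Among all 3 size-1 choices, {A} is lowest.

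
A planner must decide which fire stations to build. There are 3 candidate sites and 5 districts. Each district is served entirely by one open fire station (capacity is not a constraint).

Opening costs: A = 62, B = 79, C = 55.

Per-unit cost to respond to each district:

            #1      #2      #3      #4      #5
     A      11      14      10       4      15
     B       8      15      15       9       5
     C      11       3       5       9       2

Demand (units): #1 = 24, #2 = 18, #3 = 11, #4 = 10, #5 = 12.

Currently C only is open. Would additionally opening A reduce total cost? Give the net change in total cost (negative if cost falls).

Current service cost with {C}: 487.
Adding A: each district re-picks its cheapest; new service cost 437, saving 50.
Extra fixed cost: 62. Net change = 62 − 50 = 12.
(Totals: 542 → 554.)

No — net change +12 (cost rises by 12).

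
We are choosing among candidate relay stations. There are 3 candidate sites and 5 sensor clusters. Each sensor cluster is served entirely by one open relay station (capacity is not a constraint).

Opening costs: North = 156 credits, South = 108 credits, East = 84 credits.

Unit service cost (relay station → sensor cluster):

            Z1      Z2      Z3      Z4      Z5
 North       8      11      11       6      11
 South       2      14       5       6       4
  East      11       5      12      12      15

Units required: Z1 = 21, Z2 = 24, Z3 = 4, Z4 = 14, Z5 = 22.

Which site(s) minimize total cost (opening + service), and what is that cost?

Open South and East; minimum total cost 546.

For any fixed open set, each sensor cluster goes to its cheapest open site; total = fixed + service.
{South, East}: Z1→South 2·21=42, Z2→East 5·24=120, Z3→South 5·4=20, Z4→South 6·14=84, Z5→South 4·22=88. Service 354; fixed 192; total 546.
{South}: Z1→South 2·21=42, Z2→South 14·24=336, Z3→South 5·4=20, Z4→South 6·14=84, Z5→South 4·22=88. Service 570; fixed 108; total 678.
{North, South, East}: service 354 + fixed 348 = 702
{East}: service 897 + fixed 84 = 981
(All 7 nonempty subsets were checked; South and East is lowest.)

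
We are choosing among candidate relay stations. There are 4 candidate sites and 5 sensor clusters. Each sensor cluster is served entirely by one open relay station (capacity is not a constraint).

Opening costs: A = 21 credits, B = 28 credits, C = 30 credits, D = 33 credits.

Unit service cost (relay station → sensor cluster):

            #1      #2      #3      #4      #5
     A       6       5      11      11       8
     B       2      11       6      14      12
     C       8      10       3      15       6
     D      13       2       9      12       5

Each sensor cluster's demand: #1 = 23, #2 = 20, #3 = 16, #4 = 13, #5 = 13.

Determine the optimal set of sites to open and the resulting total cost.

Open B, C and D; minimum total cost 446.

For any fixed open set, each sensor cluster goes to its cheapest open site; total = fixed + service.
{B, C, D}: #1→B 2·23=46, #2→D 2·20=40, #3→C 3·16=48, #4→D 12·13=156, #5→D 5·13=65. Service 355; fixed 91; total 446.
{A, B, C, D}: service 342 + fixed 112 = 454
{B, D}: #1→B 2·23=46, #2→D 2·20=40, #3→B 6·16=96, #4→D 12·13=156, #5→D 5·13=65. Service 403; fixed 61; total 464.
{A}: service 661 + fixed 21 = 682
(All 15 nonempty subsets were checked; B, C and D is lowest.)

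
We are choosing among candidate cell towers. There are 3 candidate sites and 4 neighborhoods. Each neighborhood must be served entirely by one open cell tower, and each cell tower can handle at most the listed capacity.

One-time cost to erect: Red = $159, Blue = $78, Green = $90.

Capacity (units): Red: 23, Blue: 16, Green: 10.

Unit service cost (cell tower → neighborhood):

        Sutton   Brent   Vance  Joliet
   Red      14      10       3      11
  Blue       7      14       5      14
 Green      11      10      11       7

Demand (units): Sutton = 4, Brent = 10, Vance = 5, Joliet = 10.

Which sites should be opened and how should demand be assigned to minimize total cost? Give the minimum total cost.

Open {Red, Green}: Sutton→Red 14·4=56, Brent→Red 10·10=100, Vance→Red 3·5=15, Joliet→Green 7·10=70.
Loads: Red carries 19/23, Green carries 10/10. Service 241; fixed 249; total 490.
Next best feasible plan costs 500.

Minimum total cost: 490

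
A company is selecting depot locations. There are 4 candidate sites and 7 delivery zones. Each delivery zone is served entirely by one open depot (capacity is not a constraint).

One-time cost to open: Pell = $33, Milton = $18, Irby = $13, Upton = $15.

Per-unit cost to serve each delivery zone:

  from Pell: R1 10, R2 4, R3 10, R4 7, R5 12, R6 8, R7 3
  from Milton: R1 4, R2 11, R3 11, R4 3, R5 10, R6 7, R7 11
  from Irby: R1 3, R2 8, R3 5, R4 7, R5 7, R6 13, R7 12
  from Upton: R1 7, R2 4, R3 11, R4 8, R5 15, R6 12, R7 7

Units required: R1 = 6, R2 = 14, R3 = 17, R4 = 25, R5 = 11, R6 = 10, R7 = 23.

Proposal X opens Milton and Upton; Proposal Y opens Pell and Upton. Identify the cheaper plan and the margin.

Proposal X is cheaper by 56.

Proposal X: {Milton, Upton}: R1→Milton 4·6=24, R2→Upton 4·14=56, R3→Milton 11·17=187, R4→Milton 3·25=75, R5→Milton 10·11=110, R6→Milton 7·10=70, R7→Upton 7·23=161. Service 683; fixed 33; total 716.
Proposal Y: {Pell, Upton}: R1→Upton 7·6=42, R2→Pell 4·14=56, R3→Pell 10·17=170, R4→Pell 7·25=175, R5→Pell 12·11=132, R6→Pell 8·10=80, R7→Pell 3·23=69. Service 724; fixed 48; total 772.
Difference: |716 − 772| = 56.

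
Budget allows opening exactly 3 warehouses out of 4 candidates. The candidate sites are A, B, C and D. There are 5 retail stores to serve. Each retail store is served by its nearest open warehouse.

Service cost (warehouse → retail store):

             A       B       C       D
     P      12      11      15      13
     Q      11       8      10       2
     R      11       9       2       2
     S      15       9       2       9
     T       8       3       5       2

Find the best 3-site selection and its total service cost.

Choose B, C and D; total service cost 19.

With exactly 3 open, each retail store uses its cheapest among the chosen.
{B, C, D}: P→B 11, Q→D 2, R→C 2, S→C 2, T→D 2. Service cost 19.
{A, C, D}: service cost 20
{A, B, C}: service cost 26
Among all 4 size-3 choices, {B, C, D} is lowest.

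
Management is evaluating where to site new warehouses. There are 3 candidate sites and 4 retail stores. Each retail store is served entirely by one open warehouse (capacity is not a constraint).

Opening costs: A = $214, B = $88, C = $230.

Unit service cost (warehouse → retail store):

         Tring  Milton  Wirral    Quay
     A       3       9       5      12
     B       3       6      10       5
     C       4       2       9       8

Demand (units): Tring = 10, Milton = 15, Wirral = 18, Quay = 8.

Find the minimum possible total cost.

Minimum total cost: 428

For any fixed open set, each retail store goes to its cheapest open site; total = fixed + service.
{B}: Tring→B 3·10=30, Milton→B 6·15=90, Wirral→B 10·18=180, Quay→B 5·8=40. Service 340; fixed 88; total 428.
{C}: service 296 + fixed 230 = 526
{A, B}: Tring→A 3·10=30, Milton→B 6·15=90, Wirral→A 5·18=90, Quay→B 5·8=40. Service 250; fixed 302; total 552.
{A, B, C}: Tring→A 3·10=30, Milton→C 2·15=30, Wirral→A 5·18=90, Quay→B 5·8=40. Service 190; fixed 532; total 722.
No other subset beats 428.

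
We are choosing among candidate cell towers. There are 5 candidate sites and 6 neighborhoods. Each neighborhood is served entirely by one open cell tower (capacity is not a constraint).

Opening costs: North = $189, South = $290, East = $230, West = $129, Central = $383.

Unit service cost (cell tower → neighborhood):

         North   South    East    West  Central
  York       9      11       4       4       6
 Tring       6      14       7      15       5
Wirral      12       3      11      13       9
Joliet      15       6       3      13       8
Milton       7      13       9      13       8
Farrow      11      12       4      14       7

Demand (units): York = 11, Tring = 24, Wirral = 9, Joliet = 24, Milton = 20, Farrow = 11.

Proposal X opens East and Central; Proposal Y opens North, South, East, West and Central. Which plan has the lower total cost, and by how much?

Proposal X is cheaper by 534.

Proposal X: {East, Central}: York→East 4·11=44, Tring→Central 5·24=120, Wirral→Central 9·9=81, Joliet→East 3·24=72, Milton→Central 8·20=160, Farrow→East 4·11=44. Service 521; fixed 613; total 1134.
Proposal Y: {North, South, East, West, Central}: York→East 4·11=44, Tring→Central 5·24=120, Wirral→South 3·9=27, Joliet→East 3·24=72, Milton→North 7·20=140, Farrow→East 4·11=44. Service 447; fixed 1221; total 1668.
Difference: |1134 − 1668| = 534.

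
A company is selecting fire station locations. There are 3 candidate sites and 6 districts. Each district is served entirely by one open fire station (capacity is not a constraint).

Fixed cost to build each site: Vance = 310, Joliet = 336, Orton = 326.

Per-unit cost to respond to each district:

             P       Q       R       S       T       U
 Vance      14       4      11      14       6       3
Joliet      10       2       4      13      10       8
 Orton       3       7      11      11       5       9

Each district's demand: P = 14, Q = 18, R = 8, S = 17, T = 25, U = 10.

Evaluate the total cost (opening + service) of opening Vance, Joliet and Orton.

Each district is assigned to its cheapest site among the open ones.
{Vance, Joliet, Orton}: P→Orton 3·14=42, Q→Joliet 2·18=36, R→Joliet 4·8=32, S→Orton 11·17=187, T→Orton 5·25=125, U→Vance 3·10=30. Service 452; fixed 972; total 1424.

Total cost: 1424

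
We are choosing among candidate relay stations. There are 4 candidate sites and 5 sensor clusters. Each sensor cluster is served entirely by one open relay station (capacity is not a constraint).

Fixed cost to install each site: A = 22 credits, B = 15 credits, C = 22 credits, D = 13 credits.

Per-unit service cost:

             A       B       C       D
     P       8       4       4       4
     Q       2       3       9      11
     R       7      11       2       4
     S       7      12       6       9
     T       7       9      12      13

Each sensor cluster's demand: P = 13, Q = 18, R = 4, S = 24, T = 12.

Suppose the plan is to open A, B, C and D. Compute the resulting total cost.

Each sensor cluster is assigned to its cheapest site among the open ones.
{A, B, C, D}: P→B 4·13=52, Q→A 2·18=36, R→C 2·4=8, S→C 6·24=144, T→A 7·12=84. Service 324; fixed 72; total 396.

Total cost: 396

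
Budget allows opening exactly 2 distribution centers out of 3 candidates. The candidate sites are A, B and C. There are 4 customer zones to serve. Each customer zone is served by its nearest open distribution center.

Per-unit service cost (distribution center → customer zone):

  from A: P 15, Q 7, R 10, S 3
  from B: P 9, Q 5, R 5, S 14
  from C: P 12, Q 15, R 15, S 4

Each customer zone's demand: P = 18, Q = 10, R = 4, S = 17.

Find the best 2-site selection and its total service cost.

Choose A and B; total service cost 283.

With exactly 2 open, each customer zone uses its cheapest among the chosen.
{A, B}: P→B 9·18=162, Q→B 5·10=50, R→B 5·4=20, S→A 3·17=51. Service cost 283.
{B, C}: service cost 300
{A, C}: service cost 377
Among all 3 size-2 choices, {A, B} is lowest.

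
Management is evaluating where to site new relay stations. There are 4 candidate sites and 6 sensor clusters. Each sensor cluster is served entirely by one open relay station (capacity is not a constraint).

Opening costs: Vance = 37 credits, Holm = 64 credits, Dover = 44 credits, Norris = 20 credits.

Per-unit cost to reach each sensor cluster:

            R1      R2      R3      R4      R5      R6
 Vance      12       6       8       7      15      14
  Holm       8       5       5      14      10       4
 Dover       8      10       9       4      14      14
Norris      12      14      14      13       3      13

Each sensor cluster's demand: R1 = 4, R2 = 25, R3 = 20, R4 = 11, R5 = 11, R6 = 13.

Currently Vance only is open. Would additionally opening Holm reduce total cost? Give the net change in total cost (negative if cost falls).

Current service cost with {Vance}: 782.
Adding Holm: each sensor cluster re-picks its cheapest; new service cost 496, saving 286.
Extra fixed cost: 64. Net change = 64 − 286 = -222.
(Totals: 819 → 597.)

Yes — net change −222 (cost falls by 222).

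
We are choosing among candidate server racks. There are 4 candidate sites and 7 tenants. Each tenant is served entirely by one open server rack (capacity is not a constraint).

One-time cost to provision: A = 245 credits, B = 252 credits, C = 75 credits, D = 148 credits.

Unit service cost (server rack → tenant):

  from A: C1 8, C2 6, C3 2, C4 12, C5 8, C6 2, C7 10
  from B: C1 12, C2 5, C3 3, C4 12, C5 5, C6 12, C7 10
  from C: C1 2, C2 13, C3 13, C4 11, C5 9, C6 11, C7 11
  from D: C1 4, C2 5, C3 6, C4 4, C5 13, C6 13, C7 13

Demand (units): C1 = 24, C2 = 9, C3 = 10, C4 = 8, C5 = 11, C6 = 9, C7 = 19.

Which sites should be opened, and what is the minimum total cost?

Open C and D; minimum total cost 815.

For any fixed open set, each tenant goes to its cheapest open site; total = fixed + service.
{C, D}: C1→C 2·24=48, C2→D 5·9=45, C3→D 6·10=60, C4→D 4·8=32, C5→C 9·11=99, C6→C 11·9=99, C7→C 11·19=209. Service 592; fixed 223; total 815.
{A, C}: service 506 + fixed 320 = 826
{C}: service 790 + fixed 75 = 865
{A, B, C, D}: C1→C 2·24=48, C2→B 5·9=45, C3→A 2·10=20, C4→D 4·8=32, C5→B 5·11=55, C6→A 2·9=18, C7→A 10·19=190. Service 408; fixed 720; total 1128.
No other subset beats 815.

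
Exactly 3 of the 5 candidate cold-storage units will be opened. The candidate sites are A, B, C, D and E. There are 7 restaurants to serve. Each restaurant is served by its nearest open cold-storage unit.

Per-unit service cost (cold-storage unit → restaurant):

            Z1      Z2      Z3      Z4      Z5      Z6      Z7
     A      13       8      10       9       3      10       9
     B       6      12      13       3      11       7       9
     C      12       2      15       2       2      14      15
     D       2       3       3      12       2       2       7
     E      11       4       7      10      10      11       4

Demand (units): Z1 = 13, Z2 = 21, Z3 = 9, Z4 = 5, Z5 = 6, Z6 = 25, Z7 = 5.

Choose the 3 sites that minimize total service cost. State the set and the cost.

Choose C, D and E; total service cost 187.

With exactly 3 open, each restaurant uses its cheapest among the chosen.
{C, D, E}: Z1→D 2·13=26, Z2→C 2·21=42, Z3→D 3·9=27, Z4→C 2·5=10, Z5→C 2·6=12, Z6→D 2·25=50, Z7→E 4·5=20. Service cost 187.
{A, C, D}: service cost 202
{B, C, D}: service cost 202
Among all 10 size-3 choices, {C, D, E} is lowest.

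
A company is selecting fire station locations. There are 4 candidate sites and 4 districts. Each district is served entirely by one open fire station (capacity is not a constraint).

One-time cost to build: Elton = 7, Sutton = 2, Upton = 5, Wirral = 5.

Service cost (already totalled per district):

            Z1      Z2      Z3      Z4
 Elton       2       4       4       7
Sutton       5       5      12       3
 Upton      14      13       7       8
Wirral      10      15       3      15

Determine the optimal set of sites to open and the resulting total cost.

Open Elton and Sutton; minimum total cost 22.

For any fixed open set, each district goes to its cheapest open site; total = fixed + service.
{Elton, Sutton}: Z1→Elton 2, Z2→Elton 4, Z3→Elton 4, Z4→Sutton 3. Service 13; fixed 9; total 22.
{Sutton, Wirral}: service 16 + fixed 7 = 23
{Elton}: service 17 + fixed 7 = 24
{Elton, Sutton, Upton, Wirral}: service 12 + fixed 19 = 31
No other subset beats 22.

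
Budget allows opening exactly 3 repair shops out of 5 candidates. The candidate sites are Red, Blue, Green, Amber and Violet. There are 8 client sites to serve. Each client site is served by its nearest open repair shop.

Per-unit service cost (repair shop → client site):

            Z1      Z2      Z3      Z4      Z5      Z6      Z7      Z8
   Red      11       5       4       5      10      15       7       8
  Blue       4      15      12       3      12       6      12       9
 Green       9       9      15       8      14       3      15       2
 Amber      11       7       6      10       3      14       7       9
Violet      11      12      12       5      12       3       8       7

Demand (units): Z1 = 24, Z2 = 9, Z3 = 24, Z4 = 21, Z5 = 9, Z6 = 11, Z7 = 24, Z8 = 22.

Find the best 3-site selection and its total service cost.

Choose Red, Blue and Green; total service cost 635.

With exactly 3 open, each client site uses its cheapest among the chosen.
{Red, Blue, Green}: Z1→Blue 4·24=96, Z2→Red 5·9=45, Z3→Red 4·24=96, Z4→Blue 3·21=63, Z5→Red 10·9=90, Z6→Green 3·11=33, Z7→Red 7·24=168, Z8→Green 2·22=44. Service cost 635.
{Blue, Green, Amber}: service cost 638
{Red, Green, Amber}: service cost 734
Among all 10 size-3 choices, {Red, Blue, Green} is lowest.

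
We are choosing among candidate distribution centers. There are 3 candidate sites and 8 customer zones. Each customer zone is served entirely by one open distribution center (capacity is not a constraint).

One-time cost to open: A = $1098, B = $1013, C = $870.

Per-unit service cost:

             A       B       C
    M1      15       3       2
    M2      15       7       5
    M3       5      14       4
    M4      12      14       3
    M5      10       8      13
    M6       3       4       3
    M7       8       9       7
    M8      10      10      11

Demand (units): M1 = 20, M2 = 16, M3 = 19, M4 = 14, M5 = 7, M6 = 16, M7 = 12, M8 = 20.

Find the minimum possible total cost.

For any fixed open set, each customer zone goes to its cheapest open site; total = fixed + service.
{C}: M1→C 2·20=40, M2→C 5·16=80, M3→C 4·19=76, M4→C 3·14=42, M5→C 13·7=91, M6→C 3·16=48, M7→C 7·12=84, M8→C 11·20=220. Service 681; fixed 870; total 1551.
{B}: service 1062 + fixed 1013 = 2075
{A}: M1→A 15·20=300, M2→A 15·16=240, M3→A 5·19=95, M4→A 12·14=168, M5→A 10·7=70, M6→A 3·16=48, M7→A 8·12=96, M8→A 10·20=200. Service 1217; fixed 1098; total 2315.
{A, B, C}: service 626 + fixed 2981 = 3607
No other subset beats 1551.

Minimum total cost: 1551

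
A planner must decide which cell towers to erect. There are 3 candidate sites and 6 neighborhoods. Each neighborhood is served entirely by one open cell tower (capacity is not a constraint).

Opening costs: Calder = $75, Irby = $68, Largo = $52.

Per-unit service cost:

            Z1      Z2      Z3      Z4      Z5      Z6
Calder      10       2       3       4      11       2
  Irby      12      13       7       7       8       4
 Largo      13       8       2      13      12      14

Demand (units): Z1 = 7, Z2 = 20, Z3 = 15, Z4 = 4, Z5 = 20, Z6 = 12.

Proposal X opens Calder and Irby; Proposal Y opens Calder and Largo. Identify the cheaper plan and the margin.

Proposal X is cheaper by 29.

Proposal X: {Calder, Irby}: Z1→Calder 10·7=70, Z2→Calder 2·20=40, Z3→Calder 3·15=45, Z4→Calder 4·4=16, Z5→Irby 8·20=160, Z6→Calder 2·12=24. Service 355; fixed 143; total 498.
Proposal Y: {Calder, Largo}: Z1→Calder 10·7=70, Z2→Calder 2·20=40, Z3→Largo 2·15=30, Z4→Calder 4·4=16, Z5→Calder 11·20=220, Z6→Calder 2·12=24. Service 400; fixed 127; total 527.
Difference: |498 − 527| = 29.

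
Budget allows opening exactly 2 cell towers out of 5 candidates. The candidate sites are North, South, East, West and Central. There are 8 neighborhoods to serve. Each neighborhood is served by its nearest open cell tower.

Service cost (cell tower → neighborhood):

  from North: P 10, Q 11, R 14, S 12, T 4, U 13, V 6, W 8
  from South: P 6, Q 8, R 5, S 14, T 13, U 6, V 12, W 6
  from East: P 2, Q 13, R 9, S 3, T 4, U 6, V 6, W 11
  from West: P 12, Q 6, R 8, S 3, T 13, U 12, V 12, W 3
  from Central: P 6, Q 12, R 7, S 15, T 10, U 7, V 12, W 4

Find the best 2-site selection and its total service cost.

Choose East and West; total service cost 38.

With exactly 2 open, each neighborhood uses its cheapest among the chosen.
{East, West}: P→East 2, Q→West 6, R→West 8, S→East 3, T→East 4, U→East 6, V→East 6, W→West 3. Service cost 38.
{South, East}: service cost 40
{East, Central}: service cost 44
Among all 10 size-2 choices, {East, West} is lowest.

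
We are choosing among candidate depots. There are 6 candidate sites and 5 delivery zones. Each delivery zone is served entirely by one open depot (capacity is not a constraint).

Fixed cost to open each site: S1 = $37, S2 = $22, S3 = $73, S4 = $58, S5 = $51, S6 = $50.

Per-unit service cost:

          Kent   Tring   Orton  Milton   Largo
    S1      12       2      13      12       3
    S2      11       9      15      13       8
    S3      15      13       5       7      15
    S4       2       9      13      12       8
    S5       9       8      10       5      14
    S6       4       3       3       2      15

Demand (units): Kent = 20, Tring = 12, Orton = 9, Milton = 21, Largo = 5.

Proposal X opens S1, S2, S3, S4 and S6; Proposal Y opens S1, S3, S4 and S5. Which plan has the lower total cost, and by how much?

Proposal X: {S1, S2, S3, S4, S6}: Kent→S4 2·20=40, Tring→S1 2·12=24, Orton→S6 3·9=27, Milton→S6 2·21=42, Largo→S1 3·5=15. Service 148; fixed 240; total 388.
Proposal Y: {S1, S3, S4, S5}: Kent→S4 2·20=40, Tring→S1 2·12=24, Orton→S3 5·9=45, Milton→S5 5·21=105, Largo→S1 3·5=15. Service 229; fixed 219; total 448.
Difference: |388 − 448| = 60.

Proposal X is cheaper by 60.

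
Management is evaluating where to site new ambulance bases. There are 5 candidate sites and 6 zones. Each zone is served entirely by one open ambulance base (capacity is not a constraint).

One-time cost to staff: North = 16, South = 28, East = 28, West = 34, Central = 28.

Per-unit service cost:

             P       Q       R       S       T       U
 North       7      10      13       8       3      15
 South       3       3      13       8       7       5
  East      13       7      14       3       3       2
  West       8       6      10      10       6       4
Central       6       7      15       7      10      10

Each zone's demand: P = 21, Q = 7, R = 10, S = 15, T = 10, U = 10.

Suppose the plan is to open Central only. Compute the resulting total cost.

Total cost: 658

Each zone is assigned to its cheapest site among the open ones.
{Central}: P→Central 6·21=126, Q→Central 7·7=49, R→Central 15·10=150, S→Central 7·15=105, T→Central 10·10=100, U→Central 10·10=100. Service 630; fixed 28; total 658.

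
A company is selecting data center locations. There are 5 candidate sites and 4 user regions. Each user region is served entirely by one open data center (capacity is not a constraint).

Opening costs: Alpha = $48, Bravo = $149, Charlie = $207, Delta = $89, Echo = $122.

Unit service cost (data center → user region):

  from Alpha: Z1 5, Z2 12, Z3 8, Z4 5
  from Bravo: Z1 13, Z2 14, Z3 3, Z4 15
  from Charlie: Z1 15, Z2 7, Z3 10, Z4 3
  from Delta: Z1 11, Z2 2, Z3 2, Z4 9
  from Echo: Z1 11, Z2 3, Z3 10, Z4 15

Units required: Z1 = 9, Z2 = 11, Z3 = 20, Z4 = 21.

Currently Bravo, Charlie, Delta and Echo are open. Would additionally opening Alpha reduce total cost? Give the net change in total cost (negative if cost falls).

Yes — net change −6 (cost falls by 6).

Current service cost with {Bravo, Charlie, Delta, Echo}: 224.
Adding Alpha: each user region re-picks its cheapest; new service cost 170, saving 54.
Extra fixed cost: 48. Net change = 48 − 54 = -6.
(Totals: 791 → 785.)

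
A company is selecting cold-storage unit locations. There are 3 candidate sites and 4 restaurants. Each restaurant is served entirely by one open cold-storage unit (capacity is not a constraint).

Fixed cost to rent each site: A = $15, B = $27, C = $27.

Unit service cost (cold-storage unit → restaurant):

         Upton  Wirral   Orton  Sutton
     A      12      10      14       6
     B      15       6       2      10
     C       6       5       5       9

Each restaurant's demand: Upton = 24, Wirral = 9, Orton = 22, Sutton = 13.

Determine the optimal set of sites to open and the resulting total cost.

Open A, B and C; minimum total cost 380.

For any fixed open set, each restaurant goes to its cheapest open site; total = fixed + service.
{A, B, C}: Upton→C 6·24=144, Wirral→C 5·9=45, Orton→B 2·22=44, Sutton→A 6·13=78. Service 311; fixed 69; total 380.
{B, C}: Upton→C 6·24=144, Wirral→C 5·9=45, Orton→B 2·22=44, Sutton→C 9·13=117. Service 350; fixed 54; total 404.
{A, C}: service 377 + fixed 42 = 419
{A}: Upton→A 12·24=288, Wirral→A 10·9=90, Orton→A 14·22=308, Sutton→A 6·13=78. Service 764; fixed 15; total 779.
(All 7 nonempty subsets were checked; A, B and C is lowest.)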